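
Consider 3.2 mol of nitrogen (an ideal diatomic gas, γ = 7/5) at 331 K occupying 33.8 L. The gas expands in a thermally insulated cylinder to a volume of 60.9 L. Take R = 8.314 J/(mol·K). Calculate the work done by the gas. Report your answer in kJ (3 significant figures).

W ≈ 4.62 kJ

Adiabatic: TV^(γ−1) = const with γ = 7/5.
T₂ = T₁ (V₁/V₂)^(γ−1) = 331 × (33.8/60.9)^0.4 = 331 × 0.7902 = 261.5 K.
W_by = nCᵥ(T₁ − T₂) = (3.2)(20.79)(331 − 261.5) = 4620 J.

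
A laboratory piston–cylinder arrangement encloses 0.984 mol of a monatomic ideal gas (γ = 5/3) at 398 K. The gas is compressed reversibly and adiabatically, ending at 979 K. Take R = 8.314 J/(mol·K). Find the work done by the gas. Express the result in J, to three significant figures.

Adiabatic ⇒ Q = 0, so W_by = −ΔU = nCᵥ(T₁ − T₂).
Cᵥ = 3R/2 = 12.47 J/(mol·K).
W = (0.984)(12.47)(398 − 979) = -7130 J.

W ≈ -7130 J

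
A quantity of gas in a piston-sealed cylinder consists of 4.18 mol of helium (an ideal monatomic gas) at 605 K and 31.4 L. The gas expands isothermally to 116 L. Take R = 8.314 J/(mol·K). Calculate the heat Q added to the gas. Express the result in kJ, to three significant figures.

Q ≈ 27.5 kJ

Isothermal ⇒ ΔU = 0, so Q = W = nRT ln(V₂/V₁).
Q = (4.18)(8.314)(605) ln(116/31.4) = 21025 × 1.307 = 27475 J.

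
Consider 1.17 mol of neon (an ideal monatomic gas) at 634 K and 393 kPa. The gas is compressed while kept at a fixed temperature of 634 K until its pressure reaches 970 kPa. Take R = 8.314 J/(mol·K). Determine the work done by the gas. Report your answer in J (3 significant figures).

W ≈ -5570 J

Isothermal process: W = nRT ln(V₂/V₁) = nRT ln(P₁/P₂).
W = (1.17)(8.314)(634) × ln(393/970)
  = 6167 × ln(0.4052) = 6167 × -0.9035
W_by_gas = -5572 J.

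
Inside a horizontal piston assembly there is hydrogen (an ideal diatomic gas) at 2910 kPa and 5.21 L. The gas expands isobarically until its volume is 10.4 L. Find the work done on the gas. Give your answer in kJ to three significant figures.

W ≈ -15.1 kJ

Isobaric: W = P ΔV.
W = (2910 kPa)(10.4 − 5.21 L) = (2910)(5.19) = 15103 J.
Work on gas = −W_by = -15103 J.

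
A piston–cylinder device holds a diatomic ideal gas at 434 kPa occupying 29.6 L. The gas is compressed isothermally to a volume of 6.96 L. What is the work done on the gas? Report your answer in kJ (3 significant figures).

W ≈ 18.6 kJ

Isothermal: W = nRT ln(V₂/V₁) = P₁V₁ ln(V₂/V₁).
P₁V₁ = (434 kPa)(29.6 L) = 12846 J.
W = 12846 × ln(6.96/29.6) = 12846 × -1.448
W_by_gas = -18596 J; work on gas = −W_by = 18596 J.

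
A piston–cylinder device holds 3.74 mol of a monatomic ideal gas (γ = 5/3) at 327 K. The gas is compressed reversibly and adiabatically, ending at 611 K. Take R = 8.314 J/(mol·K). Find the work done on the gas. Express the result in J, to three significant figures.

Adiabatic ⇒ Q = 0, so W_by = −ΔU = nCᵥ(T₁ − T₂).
Cᵥ = 3R/2 = 12.47 J/(mol·K).
W = (3.74)(12.47)(327 − 611) = -13246 J.
Work on gas = −W_by = 13246 J.

W ≈ 13200 J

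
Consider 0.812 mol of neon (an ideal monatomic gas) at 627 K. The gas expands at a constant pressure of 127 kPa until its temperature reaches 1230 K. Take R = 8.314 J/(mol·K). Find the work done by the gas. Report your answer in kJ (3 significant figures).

W ≈ 4.07 kJ

Isobaric: W = P ΔV = nR ΔT.
W = (0.812)(8.314)(1230 − 627) = 4071 J.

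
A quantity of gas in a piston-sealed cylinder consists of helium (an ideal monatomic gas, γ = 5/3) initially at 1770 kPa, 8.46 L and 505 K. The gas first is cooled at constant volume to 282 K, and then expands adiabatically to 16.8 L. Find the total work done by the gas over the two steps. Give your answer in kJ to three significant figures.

W_total ≈ 4.60 kJ

Step 1 (isochoric): W = 0 (constant volume).
After step 1: P = 988.4 kPa (V unchanged).
Step 2 (adiabatic): W = (P₁V₁ − P₂V₂)/(γ−1) = (8362 − 5293)/0.667 = 4604 J.
W_total = 0 + 4604 = 4604 J.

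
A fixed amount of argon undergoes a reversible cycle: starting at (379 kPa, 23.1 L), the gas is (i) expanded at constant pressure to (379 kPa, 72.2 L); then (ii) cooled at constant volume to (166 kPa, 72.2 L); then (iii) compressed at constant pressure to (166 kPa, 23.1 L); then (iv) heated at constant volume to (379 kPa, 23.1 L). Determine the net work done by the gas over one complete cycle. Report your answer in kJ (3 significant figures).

Constant-volume legs do no work.
W(i) = (379)(72.2 − 23.1) = 18609 J; W(iii) = (166)(23.1 − 72.2) = -8151 J.
W_net = 18609 − 8151 = 10458 J (the clockwise enclosed area).

W_net ≈ 10.5 kJ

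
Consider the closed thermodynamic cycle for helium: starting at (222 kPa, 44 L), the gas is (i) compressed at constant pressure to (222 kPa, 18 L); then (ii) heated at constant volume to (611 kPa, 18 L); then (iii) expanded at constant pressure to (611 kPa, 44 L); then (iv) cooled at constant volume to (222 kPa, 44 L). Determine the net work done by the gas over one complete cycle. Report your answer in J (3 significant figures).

W_net ≈ 10100 J

Constant-volume legs do no work.
W(i) = (222)(18 − 44) = -5772 J; W(iii) = (611)(44 − 18) = 15886 J.
W_net = -5772 + 15886 = 10114 J (the clockwise enclosed area).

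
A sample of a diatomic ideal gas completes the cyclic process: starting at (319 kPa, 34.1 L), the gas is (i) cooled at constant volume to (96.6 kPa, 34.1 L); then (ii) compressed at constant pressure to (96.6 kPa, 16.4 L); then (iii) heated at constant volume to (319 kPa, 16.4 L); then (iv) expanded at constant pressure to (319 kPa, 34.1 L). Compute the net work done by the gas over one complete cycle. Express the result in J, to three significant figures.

W_net ≈ 3940 J

Constant-volume legs do no work.
W(ii) = (96.6)(16.4 − 34.1) = -1710 J; W(iv) = (319)(34.1 − 16.4) = 5646 J.
W_net = -1710 + 5646 = 3936 J (the clockwise enclosed area).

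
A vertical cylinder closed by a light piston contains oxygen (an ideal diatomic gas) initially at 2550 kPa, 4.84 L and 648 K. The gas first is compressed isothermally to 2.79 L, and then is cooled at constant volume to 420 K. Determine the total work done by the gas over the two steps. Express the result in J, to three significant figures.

W_total ≈ -6800 J

Step 1 (isothermal): W = P₁V₁ ln(V₂/V₁) = (12342) ln(2.79/4.84) = -6799 J.
Step 2 (isochoric): W = 0 (constant volume).
W_total = -6799 + 0 = -6799 J.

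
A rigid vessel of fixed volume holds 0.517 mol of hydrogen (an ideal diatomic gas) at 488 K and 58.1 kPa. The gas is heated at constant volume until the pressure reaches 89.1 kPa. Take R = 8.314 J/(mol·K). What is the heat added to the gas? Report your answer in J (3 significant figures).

Constant volume ⇒ W = 0, so Q = ΔU = nCᵥΔT with Cᵥ = 5R/2 = 20.79 J/(mol·K).
At constant V, T₂/T₁ = P₂/P₁ ⇒ ΔT = T₁(P₂/P₁ − 1) = 488·(89.1/58.1 − 1) = 260.4 K.
ΔU = (0.517)(20.79)(260.4) = 2798 J.

Q ≈ 2800 J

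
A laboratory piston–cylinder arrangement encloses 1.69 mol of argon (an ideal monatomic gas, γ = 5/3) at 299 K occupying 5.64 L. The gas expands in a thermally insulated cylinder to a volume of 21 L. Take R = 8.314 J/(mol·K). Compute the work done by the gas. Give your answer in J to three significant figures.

Adiabatic: TV^(γ−1) = const with γ = 5/3.
T₂ = T₁ (V₁/V₂)^(γ−1) = 299 × (5.64/21)^0.667 = 299 × 0.4163 = 124.5 K.
W_by = nCᵥ(T₁ − T₂) = (1.69)(12.47)(299 − 124.5) = 3679 J.

W ≈ 3680 J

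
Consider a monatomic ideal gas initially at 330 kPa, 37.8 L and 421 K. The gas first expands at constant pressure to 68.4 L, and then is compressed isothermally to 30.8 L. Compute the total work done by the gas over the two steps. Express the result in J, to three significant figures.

Step 1 (isobaric): W = PΔV = (330 kPa)(68.4 − 37.8 L) = 10098 J.
After step 1: P = 330 kPa, V = 68.4 L, T = 761.8 K.
Step 2 (isothermal): W = P₁V₁ ln(V₂/V₁) = (22572) ln(30.8/68.4) = -18009 J.
W_total = 10098 − 18009 = -7911 J.

W_total ≈ -7910 J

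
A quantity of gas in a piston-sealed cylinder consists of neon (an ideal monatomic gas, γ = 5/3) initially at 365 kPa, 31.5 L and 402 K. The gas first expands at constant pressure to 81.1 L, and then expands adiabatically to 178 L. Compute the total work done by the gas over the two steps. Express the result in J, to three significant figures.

W_total ≈ 36200 J

Step 1 (isobaric): W = PΔV = (365 kPa)(81.1 − 31.5 L) = 18104 J.
After step 1: P = 365 kPa, V = 81.1 L, T = 1035 K.
Step 2 (adiabatic): W = (P₁V₁ − P₂V₂)/(γ−1) = (29601 − 17527)/0.667 = 18111 J.
W_total = 18104 + 18111 = 36215 J.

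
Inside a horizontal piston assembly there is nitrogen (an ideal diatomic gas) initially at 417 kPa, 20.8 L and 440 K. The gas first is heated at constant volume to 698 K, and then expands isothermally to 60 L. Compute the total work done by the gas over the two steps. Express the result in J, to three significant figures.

W_total ≈ 14600 J

Step 1 (isochoric): W = 0 (constant volume).
After step 1: P = 661.5 kPa (V unchanged).
Step 2 (isothermal): W = P₁V₁ ln(V₂/V₁) = (13759) ln(60/20.8) = 14577 J.
W_total = 0 + 14577 = 14577 J.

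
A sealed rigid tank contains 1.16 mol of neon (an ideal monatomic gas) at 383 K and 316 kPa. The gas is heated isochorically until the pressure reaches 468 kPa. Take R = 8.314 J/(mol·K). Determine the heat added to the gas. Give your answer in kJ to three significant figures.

Q ≈ 2.67 kJ

Constant volume ⇒ W = 0, so Q = ΔU = nCᵥΔT with Cᵥ = 3R/2 = 12.47 J/(mol·K).
At constant V, T₂/T₁ = P₂/P₁ ⇒ ΔT = T₁(P₂/P₁ − 1) = 383·(468/316 − 1) = 184.2 K.
ΔU = (1.16)(12.47)(184.2) = 2665 J.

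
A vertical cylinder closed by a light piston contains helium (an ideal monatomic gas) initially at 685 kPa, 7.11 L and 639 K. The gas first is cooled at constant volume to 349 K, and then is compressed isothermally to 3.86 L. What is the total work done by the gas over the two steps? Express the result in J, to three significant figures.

W_total ≈ -1620 J

Step 1 (isochoric): W = 0 (constant volume).
After step 1: P = 374.1 kPa (V unchanged).
Step 2 (isothermal): W = P₁V₁ ln(V₂/V₁) = (2660) ln(3.86/7.11) = -1625 J.
W_total = 0 − 1625 = -1625 J.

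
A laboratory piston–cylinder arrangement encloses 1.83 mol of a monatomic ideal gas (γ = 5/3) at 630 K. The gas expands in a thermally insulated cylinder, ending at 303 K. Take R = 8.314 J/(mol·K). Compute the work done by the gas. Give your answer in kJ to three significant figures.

W ≈ 7.46 kJ

Adiabatic ⇒ Q = 0, so W_by = −ΔU = nCᵥ(T₁ − T₂).
Cᵥ = 3R/2 = 12.47 J/(mol·K).
W = (1.83)(12.47)(630 − 303) = 7463 J.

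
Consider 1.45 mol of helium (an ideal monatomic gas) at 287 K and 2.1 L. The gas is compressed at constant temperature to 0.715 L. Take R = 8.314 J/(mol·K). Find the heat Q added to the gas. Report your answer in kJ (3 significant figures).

Q ≈ -3.73 kJ

Isothermal ⇒ ΔU = 0, so Q = W = nRT ln(V₂/V₁).
Q = (1.45)(8.314)(287) ln(0.715/2.1) = 3460 × -1.077 = -3728 J.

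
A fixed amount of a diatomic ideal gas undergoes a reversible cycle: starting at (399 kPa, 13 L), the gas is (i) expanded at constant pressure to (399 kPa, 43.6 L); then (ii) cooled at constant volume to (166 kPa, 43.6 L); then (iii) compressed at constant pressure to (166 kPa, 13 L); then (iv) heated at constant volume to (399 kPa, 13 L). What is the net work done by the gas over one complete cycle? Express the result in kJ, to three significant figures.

W_net ≈ 7.13 kJ

Constant-volume legs do no work.
W(i) = (399)(43.6 − 13) = 12209 J; W(iii) = (166)(13 − 43.6) = -5080 J.
W_net = 12209 − 5080 = 7130 J (the clockwise enclosed area).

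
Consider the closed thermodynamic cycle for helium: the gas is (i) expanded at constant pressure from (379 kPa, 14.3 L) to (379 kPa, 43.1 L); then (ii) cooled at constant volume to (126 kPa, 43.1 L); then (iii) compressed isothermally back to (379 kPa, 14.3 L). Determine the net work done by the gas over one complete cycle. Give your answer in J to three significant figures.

Leg (i): W = PΔV = (379)(43.1 − 14.3) = 10915 J.
Leg (ii): W = 0.
Leg (iii): W = PᵢVᵢ ln(V_f/Vᵢ) = (5431) ln(14.3/43.1) = -5991 J.
W_net = 10915 − 5991 = 4924 J.

W_net ≈ 4920 J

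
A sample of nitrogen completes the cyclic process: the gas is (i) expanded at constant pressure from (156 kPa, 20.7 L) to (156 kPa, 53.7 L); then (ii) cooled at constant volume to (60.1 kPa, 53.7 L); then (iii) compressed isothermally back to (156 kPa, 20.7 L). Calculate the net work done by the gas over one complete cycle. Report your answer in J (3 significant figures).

W_net ≈ 2070 J

Leg (i): W = PΔV = (156)(53.7 − 20.7) = 5148 J.
Leg (ii): W = 0.
Leg (iii): W = PᵢVᵢ ln(V_f/Vᵢ) = (3227) ln(20.7/53.7) = -3077 J.
W_net = 5148 − 3077 = 2071 J.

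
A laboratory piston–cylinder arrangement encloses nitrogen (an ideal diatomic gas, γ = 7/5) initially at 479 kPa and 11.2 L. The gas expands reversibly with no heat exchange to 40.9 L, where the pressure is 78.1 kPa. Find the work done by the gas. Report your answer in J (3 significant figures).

W ≈ 5430 J

Adiabatic: W = (P₁V₁ − P₂V₂)/(γ − 1) with γ = 7/5.
P₁V₁ = 5365 J, P₂V₂ = 3194 J.
W = (5365 − 3194) / 0.4 = 5426 J.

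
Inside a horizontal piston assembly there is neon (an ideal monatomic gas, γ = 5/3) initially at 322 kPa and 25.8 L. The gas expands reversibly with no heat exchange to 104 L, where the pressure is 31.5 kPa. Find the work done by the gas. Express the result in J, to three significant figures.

Adiabatic: W = (P₁V₁ − P₂V₂)/(γ − 1) with γ = 5/3.
P₁V₁ = 8308 J, P₂V₂ = 3276 J.
W = (8308 − 3276) / 0.6667 = 7547 J.

W ≈ 7550 J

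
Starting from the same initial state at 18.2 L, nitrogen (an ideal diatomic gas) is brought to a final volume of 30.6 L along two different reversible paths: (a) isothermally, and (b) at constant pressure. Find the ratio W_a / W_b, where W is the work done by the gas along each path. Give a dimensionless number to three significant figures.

W_a / W_b ≈ 0.763

Path (a) isothermal: W = P₁V₁ ln(V₂/V₁) → W_a/(P₁V₁) = 0.5196.
Path (b) isobaric: W = P₁(V₂ − V₁) → W_b/(P₁V₁) = 0.6813.
W_a / W_b = 0.5196 / 0.6813 = 0.7626.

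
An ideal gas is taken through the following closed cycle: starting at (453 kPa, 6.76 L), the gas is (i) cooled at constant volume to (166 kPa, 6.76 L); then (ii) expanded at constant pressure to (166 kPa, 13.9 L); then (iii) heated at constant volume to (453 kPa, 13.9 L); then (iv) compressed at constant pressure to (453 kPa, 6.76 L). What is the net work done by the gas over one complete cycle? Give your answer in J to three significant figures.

W_net ≈ -2050 J

Constant-volume legs do no work.
W(ii) = (166)(13.9 − 6.76) = 1185 J; W(iv) = (453)(6.76 − 13.9) = -3234 J.
W_net = 1185 − 3234 = -2049 J (the counter-clockwise enclosed area).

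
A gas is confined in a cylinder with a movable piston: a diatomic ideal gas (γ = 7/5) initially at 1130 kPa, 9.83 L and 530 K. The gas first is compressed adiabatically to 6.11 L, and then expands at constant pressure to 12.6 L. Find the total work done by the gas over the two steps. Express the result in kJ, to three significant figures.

Step 1 (adiabatic): W = (P₁V₁ − P₂V₂)/(γ−1) = (11108 − 13435)/0.4 = -5818 J.
After step 1: P = 2199 kPa, V = 6.11 L, T = 641 K.
Step 2 (isobaric): W = PΔV = (2199 kPa)(12.6 − 6.11 L) = 14271 J.
W_total = -5818 + 14271 = 8453 J.

W_total ≈ 8.45 kJ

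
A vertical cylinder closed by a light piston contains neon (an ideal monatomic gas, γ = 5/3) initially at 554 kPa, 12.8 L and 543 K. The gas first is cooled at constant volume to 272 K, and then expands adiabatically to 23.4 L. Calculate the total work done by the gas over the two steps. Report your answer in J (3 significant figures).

Step 1 (isochoric): W = 0 (constant volume).
After step 1: P = 277.5 kPa (V unchanged).
Step 2 (adiabatic): W = (P₁V₁ − P₂V₂)/(γ−1) = (3552 − 2376)/0.667 = 1764 J.
W_total = 0 + 1764 = 1764 J.

W_total ≈ 1760 J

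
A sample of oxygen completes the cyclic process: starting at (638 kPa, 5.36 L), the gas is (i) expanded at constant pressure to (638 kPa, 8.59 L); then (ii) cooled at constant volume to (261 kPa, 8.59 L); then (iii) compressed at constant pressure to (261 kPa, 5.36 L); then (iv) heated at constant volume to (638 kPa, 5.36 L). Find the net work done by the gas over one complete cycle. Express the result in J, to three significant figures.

Constant-volume legs do no work.
W(i) = (638)(8.59 − 5.36) = 2061 J; W(iii) = (261)(5.36 − 8.59) = -843 J.
W_net = 2061 − 843 = 1218 J (the clockwise enclosed area).

W_net ≈ 1220 J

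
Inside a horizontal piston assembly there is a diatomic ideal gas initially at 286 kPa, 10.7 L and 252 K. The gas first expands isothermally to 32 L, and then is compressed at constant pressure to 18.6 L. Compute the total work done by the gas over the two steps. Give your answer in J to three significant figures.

W_total ≈ 2070 J

Step 1 (isothermal): W = P₁V₁ ln(V₂/V₁) = (3060) ln(32/10.7) = 3352 J.
After step 1: P = 95.63 kPa, V = 32 L, T = 252 K.
Step 2 (isobaric): W = PΔV = (95.63 kPa)(18.6 − 32 L) = -1281 J.
W_total = 3352 − 1281 = 2071 J.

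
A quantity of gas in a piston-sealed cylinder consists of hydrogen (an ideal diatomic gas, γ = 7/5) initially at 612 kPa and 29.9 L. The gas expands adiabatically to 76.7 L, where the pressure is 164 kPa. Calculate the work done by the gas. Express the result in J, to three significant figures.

Adiabatic: W = (P₁V₁ − P₂V₂)/(γ − 1) with γ = 7/5.
P₁V₁ = 18299 J, P₂V₂ = 12579 J.
W = (18299 − 12579) / 0.4 = 14300 J.

W ≈ 14300 J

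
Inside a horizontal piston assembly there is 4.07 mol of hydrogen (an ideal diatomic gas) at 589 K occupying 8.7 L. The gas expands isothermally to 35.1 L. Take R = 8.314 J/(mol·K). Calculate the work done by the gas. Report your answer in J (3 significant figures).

Isothermal: W = nRT ln(V₂/V₁).
W = (4.07)(8.314)(589) × ln(35.1/8.7)
  = 19931 × 1.395
W_by_gas = 27801 J.

W ≈ 27800 J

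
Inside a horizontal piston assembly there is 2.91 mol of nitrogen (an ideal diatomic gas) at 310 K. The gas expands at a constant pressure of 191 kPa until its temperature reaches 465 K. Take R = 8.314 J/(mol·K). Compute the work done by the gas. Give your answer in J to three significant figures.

W ≈ 3750 J

Isobaric: W = P ΔV = nR ΔT.
W = (2.91)(8.314)(465 − 310) = 3750 J.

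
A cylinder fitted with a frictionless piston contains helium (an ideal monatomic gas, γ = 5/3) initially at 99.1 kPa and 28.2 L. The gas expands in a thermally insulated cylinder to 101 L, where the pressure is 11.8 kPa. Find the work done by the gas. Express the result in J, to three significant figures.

Adiabatic: W = (P₁V₁ − P₂V₂)/(γ − 1) with γ = 5/3.
P₁V₁ = 2795 J, P₂V₂ = 1192 J.
W = (2795 − 1192) / 0.6667 = 2404 J.

W ≈ 2400 J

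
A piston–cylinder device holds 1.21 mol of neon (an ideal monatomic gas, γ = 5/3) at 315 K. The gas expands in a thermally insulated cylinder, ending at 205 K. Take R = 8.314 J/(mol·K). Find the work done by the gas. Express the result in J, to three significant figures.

Adiabatic ⇒ Q = 0, so W_by = −ΔU = nCᵥ(T₁ − T₂).
Cᵥ = 3R/2 = 12.47 J/(mol·K).
W = (1.21)(12.47)(315 − 205) = 1660 J.

W ≈ 1660 J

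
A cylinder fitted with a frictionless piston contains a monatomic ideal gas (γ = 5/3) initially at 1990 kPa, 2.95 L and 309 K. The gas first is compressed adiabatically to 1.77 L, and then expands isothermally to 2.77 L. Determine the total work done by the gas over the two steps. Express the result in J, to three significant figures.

W_total ≈ 123 J

Step 1 (adiabatic): W = (P₁V₁ − P₂V₂)/(γ−1) = (5870 − 8252)/0.667 = -3573 J.
After step 1: P = 4662 kPa, V = 1.77 L, T = 434.4 K.
Step 2 (isothermal): W = P₁V₁ ln(V₂/V₁) = (8252) ln(2.77/1.77) = 3696 J.
W_total = -3573 + 3696 = 123.3 J.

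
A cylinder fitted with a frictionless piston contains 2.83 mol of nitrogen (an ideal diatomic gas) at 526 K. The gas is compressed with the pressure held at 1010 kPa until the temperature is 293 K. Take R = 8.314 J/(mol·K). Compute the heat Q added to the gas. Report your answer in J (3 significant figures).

Isobaric: W = nRΔT = (2.83)(8.314)(-233) = -5482 J.
ΔU = nCᵥΔT with Cᵥ = 5R/2: ΔU = (2.83)(20.79)(-233) = -13705 J.
Q = ΔU + W = -13705 − 5482 = -19188 J.

Q ≈ -19200 J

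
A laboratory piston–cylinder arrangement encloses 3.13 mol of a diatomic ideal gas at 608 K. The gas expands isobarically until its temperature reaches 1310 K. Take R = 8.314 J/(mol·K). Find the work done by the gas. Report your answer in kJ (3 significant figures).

Isobaric: W = P ΔV = nR ΔT.
W = (3.13)(8.314)(1310 − 608) = 18268 J.

W ≈ 18.3 kJ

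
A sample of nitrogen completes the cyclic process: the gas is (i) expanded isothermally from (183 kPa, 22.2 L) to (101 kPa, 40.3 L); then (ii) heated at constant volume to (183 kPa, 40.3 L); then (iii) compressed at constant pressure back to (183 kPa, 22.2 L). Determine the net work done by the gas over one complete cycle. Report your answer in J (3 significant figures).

Leg (i): W = PᵢVᵢ ln(V_f/Vᵢ) = (4063) ln(40.3/22.2) = 2422 J.
Leg (ii): W = 0.
Leg (iii): W = PΔV = (183)(22.2 − 40.3) = -3312 J.
W_net = 2422 − 3312 = -889.9 J.

W_net ≈ -890 J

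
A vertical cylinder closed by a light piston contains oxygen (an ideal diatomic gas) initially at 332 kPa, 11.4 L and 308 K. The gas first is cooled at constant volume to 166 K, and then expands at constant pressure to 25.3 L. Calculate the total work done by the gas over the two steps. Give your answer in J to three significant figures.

W_total ≈ 2490 J

Step 1 (isochoric): W = 0 (constant volume).
After step 1: P = 178.9 kPa (V unchanged).
Step 2 (isobaric): W = PΔV = (178.9 kPa)(25.3 − 11.4 L) = 2487 J.
W_total = 0 + 2487 = 2487 J.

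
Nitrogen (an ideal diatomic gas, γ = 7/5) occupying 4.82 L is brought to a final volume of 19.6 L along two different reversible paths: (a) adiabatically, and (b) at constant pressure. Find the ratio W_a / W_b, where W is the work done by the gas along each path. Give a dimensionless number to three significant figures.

Path (a) adiabatic: W = P₁V₁(1 − (V₁/V₂)^(γ−1))/(γ−1) → W_a/(P₁V₁) = 1.074.
Path (b) isobaric: W = P₁(V₂ − V₁) → W_b/(P₁V₁) = 3.066.
W_a / W_b = 1.074 / 3.066 = 0.3501.

W_a / W_b ≈ 0.350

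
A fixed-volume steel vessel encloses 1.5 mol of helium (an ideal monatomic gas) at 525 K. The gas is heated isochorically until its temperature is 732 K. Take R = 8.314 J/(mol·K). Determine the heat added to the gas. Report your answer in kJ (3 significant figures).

Q ≈ 3.87 kJ

Constant volume ⇒ W = 0, so Q = ΔU = nCᵥΔT with Cᵥ = 3R/2 = 12.47 J/(mol·K).
ΔU = (1.5)(12.47)(732 − 525) = 3872 J.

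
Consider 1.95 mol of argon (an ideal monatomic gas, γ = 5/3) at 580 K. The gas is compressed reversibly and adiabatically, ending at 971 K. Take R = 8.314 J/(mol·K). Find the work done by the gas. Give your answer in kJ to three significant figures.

W ≈ -9.51 kJ

Adiabatic ⇒ Q = 0, so W_by = −ΔU = nCᵥ(T₁ − T₂).
Cᵥ = 3R/2 = 12.47 J/(mol·K).
W = (1.95)(12.47)(580 − 971) = -9509 J.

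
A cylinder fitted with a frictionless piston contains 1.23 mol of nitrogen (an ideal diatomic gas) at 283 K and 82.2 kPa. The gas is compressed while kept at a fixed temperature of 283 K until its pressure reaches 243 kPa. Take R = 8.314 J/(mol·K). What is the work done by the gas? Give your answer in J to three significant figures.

W ≈ -3140 J

Isothermal process: W = nRT ln(V₂/V₁) = nRT ln(P₁/P₂).
W = (1.23)(8.314)(283) × ln(82.2/243)
  = 2894 × ln(0.3383) = 2894 × -1.084
W_by_gas = -3137 J.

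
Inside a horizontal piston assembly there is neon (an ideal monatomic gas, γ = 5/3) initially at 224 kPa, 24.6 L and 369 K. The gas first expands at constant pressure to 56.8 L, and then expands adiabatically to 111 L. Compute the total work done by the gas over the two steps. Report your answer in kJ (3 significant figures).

Step 1 (isobaric): W = PΔV = (224 kPa)(56.8 − 24.6 L) = 7213 J.
After step 1: P = 224 kPa, V = 56.8 L, T = 852 K.
Step 2 (adiabatic): W = (P₁V₁ − P₂V₂)/(γ−1) = (12723 − 8140)/0.667 = 6875 J.
W_total = 7213 + 6875 = 14088 J.

W_total ≈ 14.1 kJ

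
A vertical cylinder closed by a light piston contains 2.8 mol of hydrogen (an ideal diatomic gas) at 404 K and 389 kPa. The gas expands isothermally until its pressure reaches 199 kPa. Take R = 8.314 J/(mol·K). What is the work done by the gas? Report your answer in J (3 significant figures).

Isothermal process: W = nRT ln(V₂/V₁) = nRT ln(P₁/P₂).
W = (2.8)(8.314)(404) × ln(389/199)
  = 9405 × ln(1.955) = 9405 × 0.6703
W_by_gas = 6304 J.

W ≈ 6300 J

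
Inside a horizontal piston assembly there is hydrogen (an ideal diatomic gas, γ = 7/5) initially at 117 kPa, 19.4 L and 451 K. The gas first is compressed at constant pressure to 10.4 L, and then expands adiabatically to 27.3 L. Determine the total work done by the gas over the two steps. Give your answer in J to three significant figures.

Step 1 (isobaric): W = PΔV = (117 kPa)(10.4 − 19.4 L) = -1053 J.
After step 1: P = 117 kPa, V = 10.4 L, T = 241.8 K.
Step 2 (adiabatic): W = (P₁V₁ − P₂V₂)/(γ−1) = (1217 − 827.1)/0.4 = 974.2 J.
W_total = -1053 + 974.2 = -78.8 J.

W_total ≈ -78.8 J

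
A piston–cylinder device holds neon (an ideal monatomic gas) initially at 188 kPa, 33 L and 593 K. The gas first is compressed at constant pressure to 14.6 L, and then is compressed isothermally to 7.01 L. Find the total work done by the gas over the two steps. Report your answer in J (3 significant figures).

Step 1 (isobaric): W = PΔV = (188 kPa)(14.6 − 33 L) = -3459 J.
After step 1: P = 188 kPa, V = 14.6 L, T = 262.4 K.
Step 2 (isothermal): W = P₁V₁ ln(V₂/V₁) = (2745) ln(7.01/14.6) = -2014 J.
W_total = -3459 − 2014 = -5473 J.

W_total ≈ -5470 J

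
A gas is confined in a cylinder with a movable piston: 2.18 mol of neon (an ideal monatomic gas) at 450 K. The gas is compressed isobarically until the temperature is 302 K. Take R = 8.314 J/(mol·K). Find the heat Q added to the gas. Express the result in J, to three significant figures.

Isobaric: W = nRΔT = (2.18)(8.314)(-148) = -2682 J.
ΔU = nCᵥΔT with Cᵥ = 3R/2: ΔU = (2.18)(12.47)(-148) = -4024 J.
Q = ΔU + W = -4024 − 2682 = -6706 J.

Q ≈ -6710 J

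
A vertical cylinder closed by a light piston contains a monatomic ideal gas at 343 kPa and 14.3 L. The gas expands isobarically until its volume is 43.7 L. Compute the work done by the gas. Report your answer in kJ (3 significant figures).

W ≈ 10.1 kJ

Isobaric: W = P ΔV.
W = (343 kPa)(43.7 − 14.3 L) = (343)(29.4) = 10084 J.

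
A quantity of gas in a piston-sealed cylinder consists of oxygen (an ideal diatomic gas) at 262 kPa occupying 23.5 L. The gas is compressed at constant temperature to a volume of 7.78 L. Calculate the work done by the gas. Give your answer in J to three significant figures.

Isothermal: W = nRT ln(V₂/V₁) = P₁V₁ ln(V₂/V₁).
P₁V₁ = (262 kPa)(23.5 L) = 6157 J.
W = 6157 × ln(7.78/23.5) = 6157 × -1.105
W_by_gas = -6806 J.

W ≈ -6810 J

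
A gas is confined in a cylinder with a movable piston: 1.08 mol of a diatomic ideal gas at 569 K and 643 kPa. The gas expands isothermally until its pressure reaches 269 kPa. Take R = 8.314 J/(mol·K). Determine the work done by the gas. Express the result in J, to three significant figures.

Isothermal process: W = nRT ln(V₂/V₁) = nRT ln(P₁/P₂).
W = (1.08)(8.314)(569) × ln(643/269)
  = 5109 × ln(2.39) = 5109 × 0.8714
W_by_gas = 4452 J.

W ≈ 4450 J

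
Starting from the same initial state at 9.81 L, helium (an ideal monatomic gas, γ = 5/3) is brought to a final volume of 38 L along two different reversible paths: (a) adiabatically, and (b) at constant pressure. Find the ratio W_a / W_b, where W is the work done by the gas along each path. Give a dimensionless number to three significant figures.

W_a / W_b ≈ 0.310

Path (a) adiabatic: W = P₁V₁(1 − (V₁/V₂)^(γ−1))/(γ−1) → W_a/(P₁V₁) = 0.8918.
Path (b) isobaric: W = P₁(V₂ − V₁) → W_b/(P₁V₁) = 2.874.
W_a / W_b = 0.8918 / 2.874 = 0.3104.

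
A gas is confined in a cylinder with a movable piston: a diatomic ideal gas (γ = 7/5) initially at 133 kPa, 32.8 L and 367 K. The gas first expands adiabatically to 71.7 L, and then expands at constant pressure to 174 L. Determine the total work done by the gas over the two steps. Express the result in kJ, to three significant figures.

Step 1 (adiabatic): W = (P₁V₁ − P₂V₂)/(γ−1) = (4362 − 3191)/0.4 = 2930 J.
After step 1: P = 44.5 kPa, V = 71.7 L, T = 268.4 K.
Step 2 (isobaric): W = PΔV = (44.5 kPa)(174 − 71.7 L) = 4552 J.
W_total = 2930 + 4552 = 7482 J.

W_total ≈ 7.48 kJ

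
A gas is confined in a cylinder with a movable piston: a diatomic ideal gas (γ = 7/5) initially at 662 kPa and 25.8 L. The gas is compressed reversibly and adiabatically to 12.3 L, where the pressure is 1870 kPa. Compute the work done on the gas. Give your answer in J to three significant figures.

W ≈ 14800 J

Adiabatic: W = (P₁V₁ − P₂V₂)/(γ − 1) with γ = 7/5.
P₁V₁ = 17080 J, P₂V₂ = 23001 J.
W = (17080 − 23001) / 0.4 = -14803 J.
Work on gas = −W_by = 14803 J.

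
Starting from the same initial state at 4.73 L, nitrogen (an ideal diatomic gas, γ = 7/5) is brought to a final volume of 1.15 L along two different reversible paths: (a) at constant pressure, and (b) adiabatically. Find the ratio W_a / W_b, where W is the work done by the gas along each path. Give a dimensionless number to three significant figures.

W_a / W_b ≈ 0.398

Path (a) isobaric: W = P₁(V₂ − V₁) → W_a/(P₁V₁) = -0.7569.
Path (b) adiabatic: W = P₁V₁(1 − (V₁/V₂)^(γ−1))/(γ−1) → W_b/(P₁V₁) = -1.902.
W_a / W_b = -0.7569 / -1.902 = 0.398.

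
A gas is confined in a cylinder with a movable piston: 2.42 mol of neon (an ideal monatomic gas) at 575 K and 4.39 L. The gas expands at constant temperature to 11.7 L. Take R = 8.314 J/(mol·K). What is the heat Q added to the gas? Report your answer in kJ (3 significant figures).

Isothermal ⇒ ΔU = 0, so Q = W = nRT ln(V₂/V₁).
Q = (2.42)(8.314)(575) ln(11.7/4.39) = 11569 × 0.9803 = 11341 J.

Q ≈ 11.3 kJ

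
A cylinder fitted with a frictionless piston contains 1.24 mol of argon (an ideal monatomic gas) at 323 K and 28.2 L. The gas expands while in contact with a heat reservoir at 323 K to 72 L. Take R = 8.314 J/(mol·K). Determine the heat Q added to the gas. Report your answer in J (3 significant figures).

Isothermal ⇒ ΔU = 0, so Q = W = nRT ln(V₂/V₁).
Q = (1.24)(8.314)(323) ln(72/28.2) = 3330 × 0.9373 = 3121 J.

Q ≈ 3120 J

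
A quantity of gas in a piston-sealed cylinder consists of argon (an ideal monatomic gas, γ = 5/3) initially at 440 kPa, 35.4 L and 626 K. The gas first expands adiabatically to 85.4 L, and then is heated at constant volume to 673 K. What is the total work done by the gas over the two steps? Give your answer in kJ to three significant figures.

W_total ≈ 10.4 kJ

Step 1 (adiabatic): W = (P₁V₁ − P₂V₂)/(γ−1) = (15576 − 8659)/0.667 = 10375 J.
Step 2 (isochoric): W = 0 (constant volume).
W_total = 10375 + 0 = 10375 J.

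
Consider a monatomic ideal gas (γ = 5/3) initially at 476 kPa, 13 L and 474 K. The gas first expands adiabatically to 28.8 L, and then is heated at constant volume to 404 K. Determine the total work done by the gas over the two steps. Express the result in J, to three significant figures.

W_total ≈ 3820 J

Step 1 (adiabatic): W = (P₁V₁ − P₂V₂)/(γ−1) = (6188 − 3641)/0.667 = 3820 J.
Step 2 (isochoric): W = 0 (constant volume).
W_total = 3820 + 0 = 3820 J.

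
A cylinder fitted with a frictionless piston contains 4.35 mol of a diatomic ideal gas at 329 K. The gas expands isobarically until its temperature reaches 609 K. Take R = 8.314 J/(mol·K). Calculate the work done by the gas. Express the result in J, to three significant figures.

W ≈ 10100 J

Isobaric: W = P ΔV = nR ΔT.
W = (4.35)(8.314)(609 − 329) = 10126 J.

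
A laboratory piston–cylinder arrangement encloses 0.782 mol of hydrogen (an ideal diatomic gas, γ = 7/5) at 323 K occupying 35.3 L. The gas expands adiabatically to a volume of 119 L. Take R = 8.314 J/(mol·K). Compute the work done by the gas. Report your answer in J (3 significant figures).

W ≈ 2020 J

Adiabatic: TV^(γ−1) = const with γ = 7/5.
T₂ = T₁ (V₁/V₂)^(γ−1) = 323 × (35.3/119)^0.4 = 323 × 0.615 = 198.7 K.
W_by = nCᵥ(T₁ − T₂) = (0.782)(20.79)(323 − 198.7) = 2021 J.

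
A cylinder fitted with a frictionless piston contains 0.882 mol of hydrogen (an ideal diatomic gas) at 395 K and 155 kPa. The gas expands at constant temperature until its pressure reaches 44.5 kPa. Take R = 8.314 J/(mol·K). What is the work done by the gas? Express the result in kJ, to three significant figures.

W ≈ 3.61 kJ

Isothermal process: W = nRT ln(V₂/V₁) = nRT ln(P₁/P₂).
W = (0.882)(8.314)(395) × ln(155/44.5)
  = 2897 × ln(3.483) = 2897 × 1.248
W_by_gas = 3615 J.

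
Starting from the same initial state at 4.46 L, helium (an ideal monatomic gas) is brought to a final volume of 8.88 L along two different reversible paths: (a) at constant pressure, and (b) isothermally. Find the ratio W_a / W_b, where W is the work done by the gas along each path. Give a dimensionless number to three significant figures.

W_a / W_b ≈ 1.44

Path (a) isobaric: W = P₁(V₂ − V₁) → W_a/(P₁V₁) = 0.991.
Path (b) isothermal: W = P₁V₁ ln(V₂/V₁) → W_b/(P₁V₁) = 0.6887.
W_a / W_b = 0.991 / 0.6887 = 1.439.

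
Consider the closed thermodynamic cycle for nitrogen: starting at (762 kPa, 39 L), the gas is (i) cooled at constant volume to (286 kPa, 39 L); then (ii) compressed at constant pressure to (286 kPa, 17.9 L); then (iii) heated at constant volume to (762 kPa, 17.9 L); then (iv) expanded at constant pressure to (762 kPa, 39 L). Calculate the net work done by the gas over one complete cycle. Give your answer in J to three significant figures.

W_net ≈ 10000 J

Constant-volume legs do no work.
W(ii) = (286)(17.9 − 39) = -6035 J; W(iv) = (762)(39 − 17.9) = 16078 J.
W_net = -6035 + 16078 = 10044 J (the clockwise enclosed area).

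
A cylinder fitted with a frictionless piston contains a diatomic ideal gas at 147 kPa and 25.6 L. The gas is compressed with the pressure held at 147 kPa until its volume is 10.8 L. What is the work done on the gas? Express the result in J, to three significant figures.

W ≈ 2180 J

Isobaric: W = P ΔV.
W = (147 kPa)(10.8 − 25.6 L) = (147)(-14.8) = -2176 J.
Work on gas = −W_by = 2176 J.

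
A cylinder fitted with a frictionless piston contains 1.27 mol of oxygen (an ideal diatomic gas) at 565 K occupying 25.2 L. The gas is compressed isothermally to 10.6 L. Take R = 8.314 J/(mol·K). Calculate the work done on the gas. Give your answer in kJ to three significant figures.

Isothermal: W = nRT ln(V₂/V₁).
W = (1.27)(8.314)(565) × ln(10.6/25.2)
  = 5966 × -0.866
W_by_gas = -5166 J; work on gas = −W_by = 5166 J.

W ≈ 5.17 kJ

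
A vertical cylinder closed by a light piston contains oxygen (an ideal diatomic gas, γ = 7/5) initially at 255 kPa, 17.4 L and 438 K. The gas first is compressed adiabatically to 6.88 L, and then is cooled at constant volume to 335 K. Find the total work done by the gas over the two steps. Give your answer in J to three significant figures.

Step 1 (adiabatic): W = (P₁V₁ − P₂V₂)/(γ−1) = (4437 − 6431)/0.4 = -4985 J.
Step 2 (isochoric): W = 0 (constant volume).
W_total = -4985 + 0 = -4985 J.

W_total ≈ -4980 J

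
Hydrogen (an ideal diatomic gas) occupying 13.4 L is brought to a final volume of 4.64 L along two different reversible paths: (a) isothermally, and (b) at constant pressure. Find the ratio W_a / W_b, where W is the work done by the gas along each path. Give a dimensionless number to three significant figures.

W_a / W_b ≈ 1.62

Path (a) isothermal: W = P₁V₁ ln(V₂/V₁) → W_a/(P₁V₁) = -1.061.
Path (b) isobaric: W = P₁(V₂ − V₁) → W_b/(P₁V₁) = -0.6537.
W_a / W_b = -1.061 / -0.6537 = 1.622.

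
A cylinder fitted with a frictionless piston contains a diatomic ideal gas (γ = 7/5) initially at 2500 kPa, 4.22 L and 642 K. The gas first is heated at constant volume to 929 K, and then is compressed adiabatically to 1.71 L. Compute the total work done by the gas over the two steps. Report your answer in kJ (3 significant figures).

Step 1 (isochoric): W = 0 (constant volume).
After step 1: P = 3618 kPa (V unchanged).
Step 2 (adiabatic): W = (P₁V₁ − P₂V₂)/(γ−1) = (15266 − 21911)/0.4 = -16611 J.
W_total = 0 − 16611 = -16611 J.

W_total ≈ -16.6 kJ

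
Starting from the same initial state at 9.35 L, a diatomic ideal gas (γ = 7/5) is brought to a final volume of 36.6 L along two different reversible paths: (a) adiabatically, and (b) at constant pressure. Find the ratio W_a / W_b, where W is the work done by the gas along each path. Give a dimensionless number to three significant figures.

Path (a) adiabatic: W = P₁V₁(1 − (V₁/V₂)^(γ−1))/(γ−1) → W_a/(P₁V₁) = 1.052.
Path (b) isobaric: W = P₁(V₂ − V₁) → W_b/(P₁V₁) = 2.914.
W_a / W_b = 1.052 / 2.914 = 0.3608.

W_a / W_b ≈ 0.361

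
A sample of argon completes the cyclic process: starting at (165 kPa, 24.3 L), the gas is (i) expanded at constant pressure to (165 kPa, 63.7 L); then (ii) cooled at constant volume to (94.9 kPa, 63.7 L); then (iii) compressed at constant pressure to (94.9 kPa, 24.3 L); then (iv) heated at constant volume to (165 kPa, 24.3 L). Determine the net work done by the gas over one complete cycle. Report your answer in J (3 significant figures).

Constant-volume legs do no work.
W(i) = (165)(63.7 − 24.3) = 6501 J; W(iii) = (94.9)(24.3 − 63.7) = -3739 J.
W_net = 6501 − 3739 = 2762 J (the clockwise enclosed area).

W_net ≈ 2760 J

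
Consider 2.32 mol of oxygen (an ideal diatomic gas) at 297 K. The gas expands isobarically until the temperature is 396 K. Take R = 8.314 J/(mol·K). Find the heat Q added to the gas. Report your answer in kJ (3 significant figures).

Isobaric: W = nRΔT = (2.32)(8.314)(99) = 1910 J.
ΔU = nCᵥΔT with Cᵥ = 5R/2: ΔU = (2.32)(20.79)(99) = 4774 J.
Q = ΔU + W = 4774 + 1910 = 6683 J.

Q ≈ 6.68 kJ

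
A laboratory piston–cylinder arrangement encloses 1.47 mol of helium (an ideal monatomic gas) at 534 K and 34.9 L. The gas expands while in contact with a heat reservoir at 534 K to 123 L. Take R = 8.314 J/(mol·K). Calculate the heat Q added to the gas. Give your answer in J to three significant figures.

Q ≈ 8220 J

Isothermal ⇒ ΔU = 0, so Q = W = nRT ln(V₂/V₁).
Q = (1.47)(8.314)(534) ln(123/34.9) = 6526 × 1.26 = 8221 J.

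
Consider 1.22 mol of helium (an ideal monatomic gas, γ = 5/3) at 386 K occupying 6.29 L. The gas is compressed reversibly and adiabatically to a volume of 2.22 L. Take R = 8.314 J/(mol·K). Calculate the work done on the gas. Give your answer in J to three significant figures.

W ≈ 5890 J

Adiabatic: TV^(γ−1) = const with γ = 5/3.
T₂ = T₁ (V₁/V₂)^(γ−1) = 386 × (6.29/2.22)^0.667 = 386 × 2.002 = 772.9 K.
W_by = nCᵥ(T₁ − T₂) = (1.22)(12.47)(386 − 772.9) = -5886 J.
Work on gas = −W_by = 5886 J.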